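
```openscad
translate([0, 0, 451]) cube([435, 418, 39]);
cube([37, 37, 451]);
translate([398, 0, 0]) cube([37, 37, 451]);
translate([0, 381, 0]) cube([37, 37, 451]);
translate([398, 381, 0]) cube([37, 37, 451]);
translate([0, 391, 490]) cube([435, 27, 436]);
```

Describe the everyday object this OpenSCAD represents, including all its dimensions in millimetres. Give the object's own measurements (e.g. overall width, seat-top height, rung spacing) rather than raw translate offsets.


A chair. The seat is a 435×418×39 mm slab with its top at z = 490 mm, on four 37×37 mm corner legs (flush with the seat edges, standing on z = 0). A flat backrest 27 mm thick, 436 mm tall, spans the full seat width and rises from the seat top along its +y edge, rear face flush with the rear of the seat.


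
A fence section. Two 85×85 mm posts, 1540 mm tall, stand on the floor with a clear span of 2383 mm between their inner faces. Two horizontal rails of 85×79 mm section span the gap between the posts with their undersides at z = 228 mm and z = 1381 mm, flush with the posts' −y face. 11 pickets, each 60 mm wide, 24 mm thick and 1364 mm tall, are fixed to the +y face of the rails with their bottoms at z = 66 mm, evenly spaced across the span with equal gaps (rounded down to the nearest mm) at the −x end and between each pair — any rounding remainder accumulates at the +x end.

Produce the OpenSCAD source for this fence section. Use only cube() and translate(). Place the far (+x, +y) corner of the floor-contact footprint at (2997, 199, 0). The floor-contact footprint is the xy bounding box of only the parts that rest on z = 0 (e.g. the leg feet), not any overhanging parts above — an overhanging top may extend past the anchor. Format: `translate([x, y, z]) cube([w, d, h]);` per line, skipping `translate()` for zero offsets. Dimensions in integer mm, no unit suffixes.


translate([444, 114, 0]) cube([85, 85, 1540]);
translate([2912, 114, 0]) cube([85, 85, 1540]);
translate([529, 114, 228]) cube([2383, 85, 79]);
translate([529, 114, 1381]) cube([2383, 85, 79]);
translate([672, 199, 66]) cube([60, 24, 1364]);
translate([875, 199, 66]) cube([60, 24, 1364]);
translate([1078, 199, 66]) cube([60, 24, 1364]);
translate([1281, 199, 66]) cube([60, 24, 1364]);
translate([1484, 199, 66]) cube([60, 24, 1364]);
translate([1687, 199, 66]) cube([60, 24, 1364]);
translate([1890, 199, 66]) cube([60, 24, 1364]);
translate([2093, 199, 66]) cube([60, 24, 1364]);
translate([2296, 199, 66]) cube([60, 24, 1364]);
translate([2499, 199, 66]) cube([60, 24, 1364]);
translate([2702, 199, 66]) cube([60, 24, 1364]);


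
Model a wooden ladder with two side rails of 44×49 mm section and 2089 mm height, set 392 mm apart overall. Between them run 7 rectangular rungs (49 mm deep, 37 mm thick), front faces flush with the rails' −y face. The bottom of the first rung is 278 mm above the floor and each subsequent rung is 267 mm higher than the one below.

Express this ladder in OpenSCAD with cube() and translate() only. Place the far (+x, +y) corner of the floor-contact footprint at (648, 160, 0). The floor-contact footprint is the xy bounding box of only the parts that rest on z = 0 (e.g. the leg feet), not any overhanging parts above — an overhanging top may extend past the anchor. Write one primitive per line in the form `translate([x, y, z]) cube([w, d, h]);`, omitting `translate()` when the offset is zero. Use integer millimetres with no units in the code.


translate([256, 111, 0]) cube([44, 49, 2089]);
translate([604, 111, 0]) cube([44, 49, 2089]);
translate([300, 111, 278]) cube([304, 49, 37]);
translate([300, 111, 545]) cube([304, 49, 37]);
translate([300, 111, 812]) cube([304, 49, 37]);
translate([300, 111, 1079]) cube([304, 49, 37]);
translate([300, 111, 1346]) cube([304, 49, 37]);
translate([300, 111, 1613]) cube([304, 49, 37]);
translate([300, 111, 1880]) cube([304, 49, 37]);


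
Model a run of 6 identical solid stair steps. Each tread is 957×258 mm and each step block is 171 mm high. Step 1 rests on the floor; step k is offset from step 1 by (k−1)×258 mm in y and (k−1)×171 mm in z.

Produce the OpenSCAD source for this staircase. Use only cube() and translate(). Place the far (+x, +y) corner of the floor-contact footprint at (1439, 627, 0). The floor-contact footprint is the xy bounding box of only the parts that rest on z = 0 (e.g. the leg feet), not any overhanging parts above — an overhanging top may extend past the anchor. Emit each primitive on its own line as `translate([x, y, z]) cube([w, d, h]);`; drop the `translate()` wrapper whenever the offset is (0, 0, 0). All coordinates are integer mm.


translate([482, 369, 0]) cube([957, 258, 171]);
translate([482, 627, 171]) cube([957, 258, 171]);
translate([482, 885, 342]) cube([957, 258, 171]);
translate([482, 1143, 513]) cube([957, 258, 171]);
translate([482, 1401, 684]) cube([957, 258, 171]);
translate([482, 1659, 855]) cube([957, 258, 171]);


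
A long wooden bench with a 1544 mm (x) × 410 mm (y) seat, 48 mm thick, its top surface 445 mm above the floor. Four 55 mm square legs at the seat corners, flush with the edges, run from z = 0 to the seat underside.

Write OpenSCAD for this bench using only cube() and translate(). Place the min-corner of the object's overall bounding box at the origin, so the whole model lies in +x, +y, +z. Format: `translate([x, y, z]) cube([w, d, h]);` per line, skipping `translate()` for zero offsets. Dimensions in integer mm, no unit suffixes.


translate([0, 0, 397]) cube([1544, 410, 48]);
cube([55, 55, 397]);
translate([0, 355, 0]) cube([55, 55, 397]);
translate([1489, 0, 0]) cube([55, 55, 397]);
translate([1489, 355, 0]) cube([55, 55, 397]);


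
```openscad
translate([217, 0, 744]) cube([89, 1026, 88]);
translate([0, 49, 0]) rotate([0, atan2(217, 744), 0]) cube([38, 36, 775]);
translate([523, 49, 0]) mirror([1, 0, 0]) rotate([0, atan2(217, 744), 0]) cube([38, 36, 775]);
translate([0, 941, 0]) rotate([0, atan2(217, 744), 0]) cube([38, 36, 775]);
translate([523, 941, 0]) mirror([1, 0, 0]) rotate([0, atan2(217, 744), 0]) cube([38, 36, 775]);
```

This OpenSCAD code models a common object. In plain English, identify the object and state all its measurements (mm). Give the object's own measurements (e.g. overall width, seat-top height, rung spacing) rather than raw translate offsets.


A sawhorse. A 89×1026×88 mm beam (x, y, z) sits on two A-frame leg pairs. Each pair is two raked legs of 38×36 mm section (36 mm along y) splaying symmetrically in x. Each leg rises 744 mm vertically over 217 mm of horizontal reach and is 775 mm long along its own axis. Every leg's outer bottom edge rests on the floor and its outer top edge meets a bottom edge of the beam — the left legs (tilting toward +x) meet the beam's −x bottom edge, the right legs (their mirror images, tilting toward −x) meet its +x bottom edge — so the leg tops tuck under the beam, the beam's underside is 744 mm above the floor, and the feet are 523 mm apart outside-to-outside with the beam centred between them. The two leg pairs are set in 49 mm from either end of the beam.


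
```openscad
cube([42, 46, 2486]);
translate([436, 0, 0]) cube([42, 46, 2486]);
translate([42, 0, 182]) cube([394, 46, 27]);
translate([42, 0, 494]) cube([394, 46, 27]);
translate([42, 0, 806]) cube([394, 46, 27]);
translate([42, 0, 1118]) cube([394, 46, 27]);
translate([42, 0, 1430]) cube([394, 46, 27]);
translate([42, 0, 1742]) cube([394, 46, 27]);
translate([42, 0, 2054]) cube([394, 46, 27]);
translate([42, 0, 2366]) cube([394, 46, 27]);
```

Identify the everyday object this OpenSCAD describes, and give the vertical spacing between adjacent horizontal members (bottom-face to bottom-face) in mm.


A ladder. The rung spacing is 312 mm.

Two tall 42×46 posts with 8 short bars between them — a ladder. Adjacent rungs sit at z = 182 and z = 494, so the spacing is 494 − 182 = 312 mm.


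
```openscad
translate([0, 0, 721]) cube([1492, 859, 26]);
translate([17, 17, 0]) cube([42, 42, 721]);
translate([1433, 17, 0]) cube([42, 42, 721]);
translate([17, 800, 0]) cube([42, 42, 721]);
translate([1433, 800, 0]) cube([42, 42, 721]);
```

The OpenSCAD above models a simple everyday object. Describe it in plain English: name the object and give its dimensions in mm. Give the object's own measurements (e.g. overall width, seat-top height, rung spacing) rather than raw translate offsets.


A table: top 1492 mm (x) × 859 mm (y), 26 mm thick, upper face at z = 747 mm, on four 42×42 mm square legs, each inset 17 mm from the nearest pair of top edges from z = 0 to the bottom of the top.


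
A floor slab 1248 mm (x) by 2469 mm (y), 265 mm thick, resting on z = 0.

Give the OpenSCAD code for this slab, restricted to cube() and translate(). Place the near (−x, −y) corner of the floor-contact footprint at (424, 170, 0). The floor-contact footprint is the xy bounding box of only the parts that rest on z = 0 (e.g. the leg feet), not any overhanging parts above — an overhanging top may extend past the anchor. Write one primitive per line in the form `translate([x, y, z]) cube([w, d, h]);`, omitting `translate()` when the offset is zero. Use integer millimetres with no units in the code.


translate([424, 170, 0]) cube([1248, 2469, 265]);


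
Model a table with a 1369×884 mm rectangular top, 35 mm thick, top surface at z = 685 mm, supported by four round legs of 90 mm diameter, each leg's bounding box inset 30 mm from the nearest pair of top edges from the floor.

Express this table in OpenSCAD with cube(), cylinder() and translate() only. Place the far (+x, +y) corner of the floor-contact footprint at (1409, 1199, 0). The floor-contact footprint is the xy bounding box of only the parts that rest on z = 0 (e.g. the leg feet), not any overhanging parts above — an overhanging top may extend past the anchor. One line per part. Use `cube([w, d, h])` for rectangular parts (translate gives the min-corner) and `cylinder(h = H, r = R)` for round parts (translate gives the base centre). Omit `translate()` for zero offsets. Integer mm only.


translate([70, 345, 650]) cube([1369, 884, 35]);
translate([145, 420, 0]) cylinder(h = 650, r = 45);
translate([1364, 420, 0]) cylinder(h = 650, r = 45);
translate([145, 1154, 0]) cylinder(h = 650, r = 45);
translate([1364, 1154, 0]) cylinder(h = 650, r = 45);


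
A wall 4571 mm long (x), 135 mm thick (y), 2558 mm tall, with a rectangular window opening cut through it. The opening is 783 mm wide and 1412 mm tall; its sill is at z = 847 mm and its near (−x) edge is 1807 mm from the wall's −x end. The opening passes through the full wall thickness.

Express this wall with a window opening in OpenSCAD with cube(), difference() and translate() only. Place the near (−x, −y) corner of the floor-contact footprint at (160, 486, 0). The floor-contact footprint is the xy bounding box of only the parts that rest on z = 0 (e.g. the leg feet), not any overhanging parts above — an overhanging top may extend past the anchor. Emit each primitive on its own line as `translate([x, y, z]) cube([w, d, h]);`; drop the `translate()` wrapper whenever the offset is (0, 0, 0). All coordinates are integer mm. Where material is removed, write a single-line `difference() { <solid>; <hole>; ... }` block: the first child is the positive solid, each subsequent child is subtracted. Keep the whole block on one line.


difference() { translate([160, 486, 0]) cube([4571, 135, 2558]); translate([1967, 486, 847]) cube([783, 135, 1412]); }


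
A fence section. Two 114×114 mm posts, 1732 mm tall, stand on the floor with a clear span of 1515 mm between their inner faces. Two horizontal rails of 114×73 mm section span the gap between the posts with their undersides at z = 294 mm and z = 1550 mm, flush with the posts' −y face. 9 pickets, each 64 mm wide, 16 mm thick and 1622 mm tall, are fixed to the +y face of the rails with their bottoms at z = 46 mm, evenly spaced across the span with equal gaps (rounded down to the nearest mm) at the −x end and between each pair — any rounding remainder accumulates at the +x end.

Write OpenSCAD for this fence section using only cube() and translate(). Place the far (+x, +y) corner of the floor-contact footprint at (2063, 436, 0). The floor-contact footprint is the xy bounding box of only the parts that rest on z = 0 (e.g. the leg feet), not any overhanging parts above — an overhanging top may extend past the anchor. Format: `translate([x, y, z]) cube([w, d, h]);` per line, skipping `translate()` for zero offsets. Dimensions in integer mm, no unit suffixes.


translate([320, 322, 0]) cube([114, 114, 1732]);
translate([1949, 322, 0]) cube([114, 114, 1732]);
translate([434, 322, 294]) cube([1515, 114, 73]);
translate([434, 322, 1550]) cube([1515, 114, 73]);
translate([527, 436, 46]) cube([64, 16, 1622]);
translate([684, 436, 46]) cube([64, 16, 1622]);
translate([841, 436, 46]) cube([64, 16, 1622]);
translate([998, 436, 46]) cube([64, 16, 1622]);
translate([1155, 436, 46]) cube([64, 16, 1622]);
translate([1312, 436, 46]) cube([64, 16, 1622]);
translate([1469, 436, 46]) cube([64, 16, 1622]);
translate([1626, 436, 46]) cube([64, 16, 1622]);
translate([1783, 436, 46]) cube([64, 16, 1622]);


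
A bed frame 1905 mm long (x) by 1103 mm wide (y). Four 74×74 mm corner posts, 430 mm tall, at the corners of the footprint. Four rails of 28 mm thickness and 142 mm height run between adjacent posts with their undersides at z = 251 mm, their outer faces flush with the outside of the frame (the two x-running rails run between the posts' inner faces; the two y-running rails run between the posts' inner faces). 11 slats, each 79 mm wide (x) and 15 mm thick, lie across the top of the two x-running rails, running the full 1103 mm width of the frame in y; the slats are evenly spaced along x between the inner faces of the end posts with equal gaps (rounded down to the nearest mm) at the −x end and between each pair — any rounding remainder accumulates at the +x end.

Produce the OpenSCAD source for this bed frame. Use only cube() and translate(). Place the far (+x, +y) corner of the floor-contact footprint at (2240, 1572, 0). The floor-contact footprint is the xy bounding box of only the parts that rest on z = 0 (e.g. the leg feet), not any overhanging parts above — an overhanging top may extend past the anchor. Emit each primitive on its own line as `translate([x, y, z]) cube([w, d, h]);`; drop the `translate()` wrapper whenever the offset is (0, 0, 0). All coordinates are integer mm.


translate([335, 469, 0]) cube([74, 74, 430]);
translate([335, 1498, 0]) cube([74, 74, 430]);
translate([2166, 469, 0]) cube([74, 74, 430]);
translate([2166, 1498, 0]) cube([74, 74, 430]);
translate([409, 469, 251]) cube([1757, 28, 142]);
translate([409, 1544, 251]) cube([1757, 28, 142]);
translate([335, 543, 251]) cube([28, 955, 142]);
translate([2212, 543, 251]) cube([28, 955, 142]);
translate([483, 469, 393]) cube([79, 1103, 15]);
translate([636, 469, 393]) cube([79, 1103, 15]);
translate([789, 469, 393]) cube([79, 1103, 15]);
translate([942, 469, 393]) cube([79, 1103, 15]);
translate([1095, 469, 393]) cube([79, 1103, 15]);
translate([1248, 469, 393]) cube([79, 1103, 15]);
translate([1401, 469, 393]) cube([79, 1103, 15]);
translate([1554, 469, 393]) cube([79, 1103, 15]);
translate([1707, 469, 393]) cube([79, 1103, 15]);
translate([1860, 469, 393]) cube([79, 1103, 15]);
translate([2013, 469, 393]) cube([79, 1103, 15]);


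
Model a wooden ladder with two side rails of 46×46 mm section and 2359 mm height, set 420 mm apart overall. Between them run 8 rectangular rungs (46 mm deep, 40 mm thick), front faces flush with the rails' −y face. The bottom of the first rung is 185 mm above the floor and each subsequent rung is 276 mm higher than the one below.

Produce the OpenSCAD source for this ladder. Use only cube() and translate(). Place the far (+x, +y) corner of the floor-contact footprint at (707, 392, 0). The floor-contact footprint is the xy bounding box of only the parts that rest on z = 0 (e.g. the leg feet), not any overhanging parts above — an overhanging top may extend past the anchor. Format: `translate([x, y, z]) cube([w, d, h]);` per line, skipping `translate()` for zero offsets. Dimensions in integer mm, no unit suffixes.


translate([287, 346, 0]) cube([46, 46, 2359]);
translate([661, 346, 0]) cube([46, 46, 2359]);
translate([333, 346, 185]) cube([328, 46, 40]);
translate([333, 346, 461]) cube([328, 46, 40]);
translate([333, 346, 737]) cube([328, 46, 40]);
translate([333, 346, 1013]) cube([328, 46, 40]);
translate([333, 346, 1289]) cube([328, 46, 40]);
translate([333, 346, 1565]) cube([328, 46, 40]);
translate([333, 346, 1841]) cube([328, 46, 40]);
translate([333, 346, 2117]) cube([328, 46, 40]);


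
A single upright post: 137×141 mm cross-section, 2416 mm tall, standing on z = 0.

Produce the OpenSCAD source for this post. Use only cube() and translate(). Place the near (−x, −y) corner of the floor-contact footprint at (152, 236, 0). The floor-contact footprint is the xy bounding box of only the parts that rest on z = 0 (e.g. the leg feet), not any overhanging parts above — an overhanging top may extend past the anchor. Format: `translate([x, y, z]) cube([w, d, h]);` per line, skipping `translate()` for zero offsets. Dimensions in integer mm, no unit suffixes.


translate([152, 236, 0]) cube([137, 141, 2416]);


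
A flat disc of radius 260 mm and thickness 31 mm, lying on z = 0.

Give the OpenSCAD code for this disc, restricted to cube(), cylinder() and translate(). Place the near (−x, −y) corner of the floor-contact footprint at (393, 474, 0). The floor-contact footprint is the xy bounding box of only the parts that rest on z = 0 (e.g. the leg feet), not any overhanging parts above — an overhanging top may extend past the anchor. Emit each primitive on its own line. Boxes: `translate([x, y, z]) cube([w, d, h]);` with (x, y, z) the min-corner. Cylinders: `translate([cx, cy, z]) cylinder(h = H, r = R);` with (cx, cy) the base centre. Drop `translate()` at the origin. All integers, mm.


translate([653, 734, 0]) cylinder(h = 31, r = 260);


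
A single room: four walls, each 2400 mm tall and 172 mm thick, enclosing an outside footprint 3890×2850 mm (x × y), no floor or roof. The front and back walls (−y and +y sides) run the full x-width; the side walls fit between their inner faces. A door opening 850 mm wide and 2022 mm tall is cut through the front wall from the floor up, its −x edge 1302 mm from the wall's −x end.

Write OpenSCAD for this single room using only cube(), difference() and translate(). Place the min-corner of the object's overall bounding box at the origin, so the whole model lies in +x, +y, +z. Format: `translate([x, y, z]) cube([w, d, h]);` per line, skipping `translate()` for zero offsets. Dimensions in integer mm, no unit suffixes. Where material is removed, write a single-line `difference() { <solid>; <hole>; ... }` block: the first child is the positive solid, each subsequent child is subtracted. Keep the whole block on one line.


difference() { cube([3890, 172, 2400]); translate([1302, 0, 0]) cube([850, 172, 2022]); }
translate([0, 2678, 0]) cube([3890, 172, 2400]);
translate([0, 172, 0]) cube([172, 2506, 2400]);
translate([3718, 172, 0]) cube([172, 2506, 2400]);


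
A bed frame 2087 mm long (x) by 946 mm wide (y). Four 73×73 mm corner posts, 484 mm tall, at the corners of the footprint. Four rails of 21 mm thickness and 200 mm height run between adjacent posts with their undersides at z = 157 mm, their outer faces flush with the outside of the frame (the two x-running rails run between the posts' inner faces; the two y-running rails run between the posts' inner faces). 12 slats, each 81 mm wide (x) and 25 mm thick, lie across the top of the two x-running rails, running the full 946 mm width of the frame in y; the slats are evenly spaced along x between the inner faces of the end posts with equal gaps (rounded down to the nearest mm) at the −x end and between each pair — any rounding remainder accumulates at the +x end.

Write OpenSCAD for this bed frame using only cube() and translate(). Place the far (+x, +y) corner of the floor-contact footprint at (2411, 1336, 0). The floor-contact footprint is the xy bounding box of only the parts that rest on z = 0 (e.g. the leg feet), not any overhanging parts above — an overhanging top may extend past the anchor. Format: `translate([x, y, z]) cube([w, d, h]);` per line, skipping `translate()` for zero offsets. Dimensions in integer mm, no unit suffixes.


translate([324, 390, 0]) cube([73, 73, 484]);
translate([324, 1263, 0]) cube([73, 73, 484]);
translate([2338, 390, 0]) cube([73, 73, 484]);
translate([2338, 1263, 0]) cube([73, 73, 484]);
translate([397, 390, 157]) cube([1941, 21, 200]);
translate([397, 1315, 157]) cube([1941, 21, 200]);
translate([324, 463, 157]) cube([21, 800, 200]);
translate([2390, 463, 157]) cube([21, 800, 200]);
translate([471, 390, 357]) cube([81, 946, 25]);
translate([626, 390, 357]) cube([81, 946, 25]);
translate([781, 390, 357]) cube([81, 946, 25]);
translate([936, 390, 357]) cube([81, 946, 25]);
translate([1091, 390, 357]) cube([81, 946, 25]);
translate([1246, 390, 357]) cube([81, 946, 25]);
translate([1401, 390, 357]) cube([81, 946, 25]);
translate([1556, 390, 357]) cube([81, 946, 25]);
translate([1711, 390, 357]) cube([81, 946, 25]);
translate([1866, 390, 357]) cube([81, 946, 25]);
translate([2021, 390, 357]) cube([81, 946, 25]);
translate([2176, 390, 357]) cube([81, 946, 25]);


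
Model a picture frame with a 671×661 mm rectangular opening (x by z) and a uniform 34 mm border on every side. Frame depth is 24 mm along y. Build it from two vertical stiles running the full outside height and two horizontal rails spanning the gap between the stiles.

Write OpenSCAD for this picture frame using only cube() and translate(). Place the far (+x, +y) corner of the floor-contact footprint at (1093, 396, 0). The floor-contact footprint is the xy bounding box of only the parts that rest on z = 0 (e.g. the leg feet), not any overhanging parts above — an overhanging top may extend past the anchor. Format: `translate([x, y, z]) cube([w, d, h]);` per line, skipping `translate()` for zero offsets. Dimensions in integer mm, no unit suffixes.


translate([354, 372, 0]) cube([34, 24, 729]);
translate([1059, 372, 0]) cube([34, 24, 729]);
translate([388, 372, 0]) cube([671, 24, 34]);
translate([388, 372, 695]) cube([671, 24, 34]);


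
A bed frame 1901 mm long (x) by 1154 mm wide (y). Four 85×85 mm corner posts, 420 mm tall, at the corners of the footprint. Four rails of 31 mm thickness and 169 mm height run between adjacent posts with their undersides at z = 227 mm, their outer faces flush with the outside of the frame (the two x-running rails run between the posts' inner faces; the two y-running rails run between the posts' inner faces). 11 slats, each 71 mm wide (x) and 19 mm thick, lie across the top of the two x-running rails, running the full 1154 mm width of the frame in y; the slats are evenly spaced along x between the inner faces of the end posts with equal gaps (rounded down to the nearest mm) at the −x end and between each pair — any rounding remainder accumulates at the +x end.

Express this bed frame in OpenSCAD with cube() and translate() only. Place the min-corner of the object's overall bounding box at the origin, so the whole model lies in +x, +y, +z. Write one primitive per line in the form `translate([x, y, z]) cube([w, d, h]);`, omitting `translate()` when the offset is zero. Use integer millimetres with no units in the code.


cube([85, 85, 420]);
translate([0, 1069, 0]) cube([85, 85, 420]);
translate([1816, 0, 0]) cube([85, 85, 420]);
translate([1816, 1069, 0]) cube([85, 85, 420]);
translate([85, 0, 227]) cube([1731, 31, 169]);
translate([85, 1123, 227]) cube([1731, 31, 169]);
translate([0, 85, 227]) cube([31, 984, 169]);
translate([1870, 85, 227]) cube([31, 984, 169]);
translate([164, 0, 396]) cube([71, 1154, 19]);
translate([314, 0, 396]) cube([71, 1154, 19]);
translate([464, 0, 396]) cube([71, 1154, 19]);
translate([614, 0, 396]) cube([71, 1154, 19]);
translate([764, 0, 396]) cube([71, 1154, 19]);
translate([914, 0, 396]) cube([71, 1154, 19]);
translate([1064, 0, 396]) cube([71, 1154, 19]);
translate([1214, 0, 396]) cube([71, 1154, 19]);
translate([1364, 0, 396]) cube([71, 1154, 19]);
translate([1514, 0, 396]) cube([71, 1154, 19]);
translate([1664, 0, 396]) cube([71, 1154, 19]);


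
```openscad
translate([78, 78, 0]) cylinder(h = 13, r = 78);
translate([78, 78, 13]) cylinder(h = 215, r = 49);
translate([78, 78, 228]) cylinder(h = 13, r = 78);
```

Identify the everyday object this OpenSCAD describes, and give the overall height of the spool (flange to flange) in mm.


A spool. The overall height is 241 mm.

Three coaxial cylinders, large–small–large — a spool. Two 13 mm flanges and a 215 mm core give 13 + 215 + 13 = 241 mm.


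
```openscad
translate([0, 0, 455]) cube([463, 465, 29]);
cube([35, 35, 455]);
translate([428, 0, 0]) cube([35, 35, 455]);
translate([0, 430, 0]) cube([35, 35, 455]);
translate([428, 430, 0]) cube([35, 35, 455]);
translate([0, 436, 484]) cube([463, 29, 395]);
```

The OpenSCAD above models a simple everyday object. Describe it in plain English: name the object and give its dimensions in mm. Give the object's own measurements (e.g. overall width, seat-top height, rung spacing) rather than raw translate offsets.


A chair. The seat is a 463×465×29 mm slab with its top at z = 484 mm, on four 35×35 mm corner legs (flush with the seat edges, standing on z = 0). A flat backrest 29 mm thick, 395 mm tall, spans the full seat width and rises from the seat top along its +y edge, rear face flush with the rear of the seat.


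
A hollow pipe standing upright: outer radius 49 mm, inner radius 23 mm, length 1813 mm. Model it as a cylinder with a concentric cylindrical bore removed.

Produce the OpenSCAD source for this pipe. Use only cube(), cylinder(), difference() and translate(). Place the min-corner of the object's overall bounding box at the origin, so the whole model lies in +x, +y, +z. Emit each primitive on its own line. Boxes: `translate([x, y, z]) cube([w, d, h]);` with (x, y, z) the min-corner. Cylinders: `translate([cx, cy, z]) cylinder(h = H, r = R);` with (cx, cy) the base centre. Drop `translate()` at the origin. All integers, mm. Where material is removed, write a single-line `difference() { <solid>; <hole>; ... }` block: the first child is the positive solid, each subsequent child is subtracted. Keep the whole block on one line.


difference() { translate([49, 49, 0]) cylinder(h = 1813, r = 49); translate([49, 49, 0]) cylinder(h = 1813, r = 23); }


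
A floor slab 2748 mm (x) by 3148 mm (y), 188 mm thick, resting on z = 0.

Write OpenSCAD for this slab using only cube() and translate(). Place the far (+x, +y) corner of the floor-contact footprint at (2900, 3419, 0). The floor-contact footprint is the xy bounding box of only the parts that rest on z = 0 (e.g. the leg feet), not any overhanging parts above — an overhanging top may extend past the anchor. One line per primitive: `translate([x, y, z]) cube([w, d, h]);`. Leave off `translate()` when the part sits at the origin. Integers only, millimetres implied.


translate([152, 271, 0]) cube([2748, 3148, 188]);


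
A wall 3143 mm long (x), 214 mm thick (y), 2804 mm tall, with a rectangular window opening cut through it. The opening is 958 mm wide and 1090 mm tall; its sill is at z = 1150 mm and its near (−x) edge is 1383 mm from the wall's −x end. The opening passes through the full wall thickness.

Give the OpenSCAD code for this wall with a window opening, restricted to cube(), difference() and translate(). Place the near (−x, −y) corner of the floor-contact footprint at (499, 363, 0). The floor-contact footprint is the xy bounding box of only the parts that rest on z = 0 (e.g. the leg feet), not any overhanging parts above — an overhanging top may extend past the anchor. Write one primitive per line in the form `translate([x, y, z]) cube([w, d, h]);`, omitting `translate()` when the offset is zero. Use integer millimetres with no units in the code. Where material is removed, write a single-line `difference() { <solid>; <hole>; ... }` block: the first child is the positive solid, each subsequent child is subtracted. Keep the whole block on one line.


difference() { translate([499, 363, 0]) cube([3143, 214, 2804]); translate([1882, 363, 1150]) cube([958, 214, 1090]); }


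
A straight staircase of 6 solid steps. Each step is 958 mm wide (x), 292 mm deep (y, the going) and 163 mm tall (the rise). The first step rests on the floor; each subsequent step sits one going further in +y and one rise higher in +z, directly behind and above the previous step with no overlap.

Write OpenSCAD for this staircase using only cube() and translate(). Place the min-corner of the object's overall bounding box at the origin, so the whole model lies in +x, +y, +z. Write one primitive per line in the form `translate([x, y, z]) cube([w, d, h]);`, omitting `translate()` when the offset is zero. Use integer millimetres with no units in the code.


cube([958, 292, 163]);
translate([0, 292, 163]) cube([958, 292, 163]);
translate([0, 584, 326]) cube([958, 292, 163]);
translate([0, 876, 489]) cube([958, 292, 163]);
translate([0, 1168, 652]) cube([958, 292, 163]);
translate([0, 1460, 815]) cube([958, 292, 163]);


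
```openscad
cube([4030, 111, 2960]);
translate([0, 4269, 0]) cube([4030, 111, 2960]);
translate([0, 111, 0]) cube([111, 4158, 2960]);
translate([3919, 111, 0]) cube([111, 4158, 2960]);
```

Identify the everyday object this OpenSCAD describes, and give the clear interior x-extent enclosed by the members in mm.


A house (or room) frame. The interior width is 3808 mm.

Four 2960 mm walls enclosing a rectangle with no floor or roof — a room or house frame. Outside width is 4030 mm and wall thickness is 111 mm, so the interior width is 4030 − 2 × 111 = 3808 mm.


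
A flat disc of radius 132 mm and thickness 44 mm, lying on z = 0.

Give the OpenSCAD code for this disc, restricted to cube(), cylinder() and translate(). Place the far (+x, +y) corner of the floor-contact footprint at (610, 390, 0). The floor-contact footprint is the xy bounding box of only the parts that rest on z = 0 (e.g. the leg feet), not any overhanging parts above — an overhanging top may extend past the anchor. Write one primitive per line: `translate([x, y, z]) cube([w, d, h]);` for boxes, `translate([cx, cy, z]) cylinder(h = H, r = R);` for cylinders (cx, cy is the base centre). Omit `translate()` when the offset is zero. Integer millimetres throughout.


translate([478, 258, 0]) cylinder(h = 44, r = 132);


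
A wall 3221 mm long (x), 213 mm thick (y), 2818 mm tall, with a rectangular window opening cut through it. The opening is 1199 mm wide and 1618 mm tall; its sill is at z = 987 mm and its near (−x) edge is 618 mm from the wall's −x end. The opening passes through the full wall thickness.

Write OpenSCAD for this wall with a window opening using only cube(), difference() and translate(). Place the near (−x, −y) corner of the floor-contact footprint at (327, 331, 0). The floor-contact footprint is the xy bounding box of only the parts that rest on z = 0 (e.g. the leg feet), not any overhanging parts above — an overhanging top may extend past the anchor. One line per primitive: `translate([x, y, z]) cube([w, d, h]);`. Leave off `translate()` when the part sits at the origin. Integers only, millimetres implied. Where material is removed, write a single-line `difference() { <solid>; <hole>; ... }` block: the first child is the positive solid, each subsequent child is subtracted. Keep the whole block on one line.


difference() { translate([327, 331, 0]) cube([3221, 213, 2818]); translate([945, 331, 987]) cube([1199, 213, 1618]); }


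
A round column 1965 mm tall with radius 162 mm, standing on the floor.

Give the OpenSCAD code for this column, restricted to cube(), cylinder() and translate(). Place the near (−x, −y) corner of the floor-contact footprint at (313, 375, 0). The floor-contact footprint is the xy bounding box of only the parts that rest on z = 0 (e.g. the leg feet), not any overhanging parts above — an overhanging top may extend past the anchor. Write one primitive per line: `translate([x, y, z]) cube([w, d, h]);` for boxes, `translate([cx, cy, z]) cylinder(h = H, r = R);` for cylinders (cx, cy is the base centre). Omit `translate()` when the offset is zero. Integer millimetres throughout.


translate([475, 537, 0]) cylinder(h = 1965, r = 162);


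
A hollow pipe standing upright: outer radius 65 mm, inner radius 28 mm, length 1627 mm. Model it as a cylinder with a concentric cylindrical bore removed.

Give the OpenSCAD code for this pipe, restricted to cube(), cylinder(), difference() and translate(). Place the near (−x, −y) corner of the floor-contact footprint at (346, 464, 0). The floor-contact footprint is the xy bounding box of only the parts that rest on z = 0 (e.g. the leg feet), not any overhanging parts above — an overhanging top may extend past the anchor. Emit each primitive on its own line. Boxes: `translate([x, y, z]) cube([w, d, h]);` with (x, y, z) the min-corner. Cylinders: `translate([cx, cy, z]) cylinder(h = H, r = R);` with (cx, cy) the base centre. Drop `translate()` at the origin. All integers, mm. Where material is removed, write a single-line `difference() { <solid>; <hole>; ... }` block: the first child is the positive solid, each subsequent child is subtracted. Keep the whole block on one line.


difference() { translate([411, 529, 0]) cylinder(h = 1627, r = 65); translate([411, 529, 0]) cylinder(h = 1627, r = 28); }


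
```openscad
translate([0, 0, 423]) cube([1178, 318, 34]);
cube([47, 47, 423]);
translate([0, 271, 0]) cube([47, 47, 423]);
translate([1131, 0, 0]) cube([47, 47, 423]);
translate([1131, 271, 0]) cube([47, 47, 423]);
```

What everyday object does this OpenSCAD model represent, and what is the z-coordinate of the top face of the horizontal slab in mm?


A bench. The seat-top height is 457 mm.

A long slab on four corner posts — a bench. The slab sits at z = 423 with thickness 34, so the top is 423 + 34 = 457 mm.


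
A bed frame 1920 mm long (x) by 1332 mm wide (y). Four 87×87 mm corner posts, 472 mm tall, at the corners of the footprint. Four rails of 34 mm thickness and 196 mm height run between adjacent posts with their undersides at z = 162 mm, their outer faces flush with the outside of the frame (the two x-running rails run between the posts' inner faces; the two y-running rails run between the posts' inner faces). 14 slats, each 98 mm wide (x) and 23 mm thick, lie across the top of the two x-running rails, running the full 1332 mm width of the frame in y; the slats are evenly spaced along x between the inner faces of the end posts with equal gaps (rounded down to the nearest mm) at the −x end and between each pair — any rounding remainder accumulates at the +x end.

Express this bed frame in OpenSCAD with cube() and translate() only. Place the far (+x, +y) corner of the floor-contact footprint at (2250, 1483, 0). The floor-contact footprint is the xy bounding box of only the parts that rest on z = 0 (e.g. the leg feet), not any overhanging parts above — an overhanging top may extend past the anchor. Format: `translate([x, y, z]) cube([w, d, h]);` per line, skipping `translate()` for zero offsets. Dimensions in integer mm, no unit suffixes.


// slat z = rail_z + rail_h = 162 + 196 = 358
// slat gap = ⌊(1746 − 14·98) / 15⌋ = 24
translate([330, 151, 0]) cube([87, 87, 472]);
translate([330, 1396, 0]) cube([87, 87, 472]);
translate([2163, 151, 0]) cube([87, 87, 472]);
translate([2163, 1396, 0]) cube([87, 87, 472]);
translate([417, 151, 162]) cube([1746, 34, 196]);
translate([417, 1449, 162]) cube([1746, 34, 196]);
translate([330, 238, 162]) cube([34, 1158, 196]);
translate([2216, 238, 162]) cube([34, 1158, 196]);
translate([441, 151, 358]) cube([98, 1332, 23]);
translate([563, 151, 358]) cube([98, 1332, 23]);
translate([685, 151, 358]) cube([98, 1332, 23]);
translate([807, 151, 358]) cube([98, 1332, 23]);
translate([929, 151, 358]) cube([98, 1332, 23]);
translate([1051, 151, 358]) cube([98, 1332, 23]);
translate([1173, 151, 358]) cube([98, 1332, 23]);
translate([1295, 151, 358]) cube([98, 1332, 23]);
translate([1417, 151, 358]) cube([98, 1332, 23]);
translate([1539, 151, 358]) cube([98, 1332, 23]);
translate([1661, 151, 358]) cube([98, 1332, 23]);
translate([1783, 151, 358]) cube([98, 1332, 23]);
translate([1905, 151, 358]) cube([98, 1332, 23]);
translate([2027, 151, 358]) cube([98, 1332, 23]);


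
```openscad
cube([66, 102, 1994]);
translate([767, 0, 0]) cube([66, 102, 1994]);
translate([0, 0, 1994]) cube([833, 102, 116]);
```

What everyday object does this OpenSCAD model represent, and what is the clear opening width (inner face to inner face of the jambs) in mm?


A door frame. The clear opening width is 701 mm.

Two 1994 mm tall posts with a header on top — a door frame. The left jamb is 66 mm wide at x = 0; the right jamb starts at x = 767. The clear opening is 767 − 66 = 701 mm.


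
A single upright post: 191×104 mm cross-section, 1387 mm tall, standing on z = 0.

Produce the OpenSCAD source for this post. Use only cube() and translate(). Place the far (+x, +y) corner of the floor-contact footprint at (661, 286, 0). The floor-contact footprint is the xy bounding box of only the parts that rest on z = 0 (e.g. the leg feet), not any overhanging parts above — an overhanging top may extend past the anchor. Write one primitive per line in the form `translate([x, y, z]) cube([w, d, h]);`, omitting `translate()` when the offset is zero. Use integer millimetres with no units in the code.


translate([470, 182, 0]) cube([191, 104, 1387]);


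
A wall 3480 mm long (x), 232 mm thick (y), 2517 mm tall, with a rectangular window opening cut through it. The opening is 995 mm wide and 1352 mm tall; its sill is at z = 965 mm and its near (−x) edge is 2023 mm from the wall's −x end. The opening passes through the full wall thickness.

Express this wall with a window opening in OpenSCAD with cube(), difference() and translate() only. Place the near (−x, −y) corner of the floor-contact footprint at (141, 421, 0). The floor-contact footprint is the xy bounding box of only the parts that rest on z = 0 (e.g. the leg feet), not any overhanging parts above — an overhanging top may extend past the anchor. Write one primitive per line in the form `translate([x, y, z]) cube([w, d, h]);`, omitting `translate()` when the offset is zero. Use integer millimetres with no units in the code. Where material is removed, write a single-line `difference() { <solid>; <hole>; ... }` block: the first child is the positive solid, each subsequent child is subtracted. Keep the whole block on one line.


difference() { translate([141, 421, 0]) cube([3480, 232, 2517]); translate([2164, 421, 965]) cube([995, 232, 1352]); }


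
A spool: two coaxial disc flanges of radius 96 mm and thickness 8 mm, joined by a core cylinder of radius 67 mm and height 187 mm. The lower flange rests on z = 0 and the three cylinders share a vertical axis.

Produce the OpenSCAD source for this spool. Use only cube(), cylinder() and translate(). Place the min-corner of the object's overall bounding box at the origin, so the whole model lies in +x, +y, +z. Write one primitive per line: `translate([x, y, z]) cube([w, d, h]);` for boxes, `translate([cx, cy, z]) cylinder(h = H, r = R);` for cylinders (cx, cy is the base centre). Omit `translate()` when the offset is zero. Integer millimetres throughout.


translate([96, 96, 0]) cylinder(h = 8, r = 96);
translate([96, 96, 8]) cylinder(h = 187, r = 67);
translate([96, 96, 195]) cylinder(h = 8, r = 96);


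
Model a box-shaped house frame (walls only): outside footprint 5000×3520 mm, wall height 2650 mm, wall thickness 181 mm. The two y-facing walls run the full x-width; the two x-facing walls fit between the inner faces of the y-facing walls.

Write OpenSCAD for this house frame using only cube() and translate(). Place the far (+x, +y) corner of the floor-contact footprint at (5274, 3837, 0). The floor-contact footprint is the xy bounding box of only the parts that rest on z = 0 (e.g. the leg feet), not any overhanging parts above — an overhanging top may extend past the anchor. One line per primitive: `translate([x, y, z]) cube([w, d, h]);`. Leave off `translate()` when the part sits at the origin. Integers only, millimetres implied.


translate([274, 317, 0]) cube([5000, 181, 2650]);
translate([274, 3656, 0]) cube([5000, 181, 2650]);
translate([274, 498, 0]) cube([181, 3158, 2650]);
translate([5093, 498, 0]) cube([181, 3158, 2650]);
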